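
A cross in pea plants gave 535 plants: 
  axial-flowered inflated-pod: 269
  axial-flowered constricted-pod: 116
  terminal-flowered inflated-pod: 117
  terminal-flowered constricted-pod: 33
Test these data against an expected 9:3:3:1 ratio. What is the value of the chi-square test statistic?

Total ratio parts = 16. Expected numbers out of 535:
  axial-flowered inflated-pod: 535 × 9/16 = 300.9375
  axial-flowered constricted-pod: 535 × 3/16 = 100.3125
  terminal-flowered inflated-pod: 535 × 3/16 = 100.3125
  terminal-flowered constricted-pod: 535 × 1/16 = 33.4375
χ² = Σ (O − E)² / E
  axial-flowered inflated-pod: (269 − 300.9375)² / 300.9375 = 3.3894
  axial-flowered constricted-pod: (116 − 100.3125)² / 100.3125 = 2.4533
  terminal-flowered inflated-pod: (117 − 100.3125)² / 100.3125 = 2.7761
  terminal-flowered constricted-pod: (33 − 33.4375)² / 33.4375 = 0.0057
χ² = 3.3894 + 2.4533 + 2.7761 + 0.0057 = 8.6245 ≈ 8.625

8.625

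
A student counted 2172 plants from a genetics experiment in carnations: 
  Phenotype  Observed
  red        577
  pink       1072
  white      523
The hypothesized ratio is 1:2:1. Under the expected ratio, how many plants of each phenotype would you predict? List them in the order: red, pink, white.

The 1:2:1 ratio has 4 parts, so with N = 2172 the expected counts are:
  red: 2172 × 1/4 = 543
  pink: 2172 × 2/4 = 1086
  white: 2172 × 1/4 = 543

543, 1086, 543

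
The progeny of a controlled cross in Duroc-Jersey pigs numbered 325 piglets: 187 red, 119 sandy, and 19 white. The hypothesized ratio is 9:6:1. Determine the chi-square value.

0.249

The 9:6:1 ratio has 16 parts, so with N = 325 the expected counts are:
  red: 325 × 9/16 = 182.8125
  sandy: 325 × 6/16 = 121.875
  white: 325 × 1/16 = 20.3125
χ² = Σ (O − E)² / E
  red: (187 − 182.8125)² / 182.8125 = 0.0959
  sandy: (119 − 121.875)² / 121.875 = 0.0678
  white: (19 − 20.3125)² / 20.3125 = 0.0848
χ² = 0.0959 + 0.0678 + 0.0848 = 0.2485 ≈ 0.249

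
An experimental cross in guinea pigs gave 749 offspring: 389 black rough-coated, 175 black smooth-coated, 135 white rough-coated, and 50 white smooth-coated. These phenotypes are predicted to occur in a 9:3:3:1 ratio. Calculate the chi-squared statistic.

Expected counts for N = 749 under a 9:3:3:1 ratio (total parts = 16):
  black rough-coated: 749 × 9/16 = 421.3125
  black smooth-coated: 749 × 3/16 = 140.4375
  white rough-coated: 749 × 3/16 = 140.4375
  white smooth-coated: 749 × 1/16 = 46.8125
χ² = Σ (O − E)² / E
  black rough-coated: (389 − 421.3125)² / 421.3125 = 2.4782
  black smooth-coated: (175 − 140.4375)² / 140.4375 = 8.5060
  white rough-coated: (135 − 140.4375)² / 140.4375 = 0.2105
  white smooth-coated: (50 − 46.8125)² / 46.8125 = 0.2170
χ² = 2.4782 + 8.5060 + 0.2105 + 0.2170 = 11.4117 ≈ 11.412

11.412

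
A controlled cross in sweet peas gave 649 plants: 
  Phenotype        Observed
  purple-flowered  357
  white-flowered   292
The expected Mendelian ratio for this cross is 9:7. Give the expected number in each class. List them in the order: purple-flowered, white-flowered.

Total ratio parts = 16. Expected numbers out of 649:
  purple-flowered: 649 × 9/16 = 365.0625
  white-flowered: 649 × 7/16 = 283.9375

365.0625, 283.9375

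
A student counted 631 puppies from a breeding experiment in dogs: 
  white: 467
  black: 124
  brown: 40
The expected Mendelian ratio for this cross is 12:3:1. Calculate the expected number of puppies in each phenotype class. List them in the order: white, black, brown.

473.25, 118.3125, 39.4375

Under the 12:3:1 hypothesis (Σ ratio = 16, N = 631):
  white: 631 × 12/16 = 473.25
  black: 631 × 3/16 = 118.3125
  brown: 631 × 1/16 = 39.4375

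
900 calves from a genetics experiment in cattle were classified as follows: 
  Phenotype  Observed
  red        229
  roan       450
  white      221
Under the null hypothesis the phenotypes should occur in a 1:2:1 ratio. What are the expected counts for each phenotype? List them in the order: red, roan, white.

Total ratio parts = 4. Expected numbers out of 900:
  red: 900 × 1/4 = 225
  roan: 900 × 2/4 = 450
  white: 900 × 1/4 = 225

225, 450, 225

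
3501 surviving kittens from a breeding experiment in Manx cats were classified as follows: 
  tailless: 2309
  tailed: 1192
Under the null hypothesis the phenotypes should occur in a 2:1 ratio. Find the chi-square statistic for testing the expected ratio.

0.803

Total ratio parts = 3. Expected numbers out of 3501:
  tailless: 3501 × 2/3 = 2334
  tailed: 3501 × 1/3 = 1167
χ² = Σ (O − E)² / E
  tailless: (2309 − 2334)² / 2334 = 0.2678
  tailed: (1192 − 1167)² / 1167 = 0.5356
χ² = 0.2678 + 0.5356 = 0.8034 ≈ 0.803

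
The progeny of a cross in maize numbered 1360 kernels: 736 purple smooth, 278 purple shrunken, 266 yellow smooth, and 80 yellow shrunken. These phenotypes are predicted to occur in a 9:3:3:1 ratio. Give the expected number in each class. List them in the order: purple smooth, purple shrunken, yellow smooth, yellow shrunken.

The 9:3:3:1 ratio has 16 parts, so with N = 1360 the expected counts are:
  purple smooth: 1360 × 9/16 = 765
  purple shrunken: 1360 × 3/16 = 255
  yellow smooth: 1360 × 3/16 = 255
  yellow shrunken: 1360 × 1/16 = 85

765, 255, 255, 85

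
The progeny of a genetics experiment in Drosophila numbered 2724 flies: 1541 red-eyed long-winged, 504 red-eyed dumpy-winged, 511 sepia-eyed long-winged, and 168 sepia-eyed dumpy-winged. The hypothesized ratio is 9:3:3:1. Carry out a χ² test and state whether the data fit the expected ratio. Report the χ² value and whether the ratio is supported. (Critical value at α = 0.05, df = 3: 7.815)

Total ratio parts = 16. Expected numbers out of 2724:
  red-eyed long-winged: 2724 × 9/16 = 1532.25
  red-eyed dumpy-winged: 2724 × 3/16 = 510.75
  sepia-eyed long-winged: 2724 × 3/16 = 510.75
  sepia-eyed dumpy-winged: 2724 × 1/16 = 170.25
χ² = Σ (O − E)² / E
  red-eyed long-winged: (1541 − 1532.25)² / 1532.25 = 0.0500
  red-eyed dumpy-winged: (504 − 510.75)² / 510.75 = 0.0892
  sepia-eyed long-winged: (511 − 510.75)² / 510.75 = 0.0001
  sepia-eyed dumpy-winged: (168 − 170.25)² / 170.25 = 0.0297
χ² = 0.0500 + 0.0892 + 0.0001 + 0.0297 = 0.169
Degrees of freedom = 4 − 1 = 3; critical value at α = 0.05 is 7.815.
Since 0.169 < 7.815, we fail to reject the null hypothesis — the data are consistent with the 9:3:3:1 ratio.

0.169; consistent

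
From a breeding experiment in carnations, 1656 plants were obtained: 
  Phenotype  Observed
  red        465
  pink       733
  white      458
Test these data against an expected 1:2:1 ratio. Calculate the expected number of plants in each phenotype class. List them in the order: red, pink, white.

414, 828, 414

The 1:2:1 ratio has 4 parts, so with N = 1656 the expected counts are:
  red: 1656 × 1/4 = 414
  pink: 1656 × 2/4 = 828
  white: 1656 × 1/4 = 414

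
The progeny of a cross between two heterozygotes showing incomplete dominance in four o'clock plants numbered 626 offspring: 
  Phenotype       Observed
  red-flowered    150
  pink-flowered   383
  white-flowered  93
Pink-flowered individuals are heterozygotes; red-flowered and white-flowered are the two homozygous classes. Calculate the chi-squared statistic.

41.690

With incomplete dominance, a heterozygote × heterozygote cross gives a 1:2:1 phenotypic ratio.
The 1:2:1 ratio has 4 parts, so with N = 626 the expected counts are:
  red-flowered: 626 × 1/4 = 156.5
  pink-flowered: 626 × 2/4 = 313
  white-flowered: 626 × 1/4 = 156.5
χ² = Σ (O − E)² / E
  red-flowered: (150 − 156.5)² / 156.5 = 0.2700
  pink-flowered: (383 − 313)² / 313 = 15.6550
  white-flowered: (93 − 156.5)² / 156.5 = 25.7652
χ² = 0.2700 + 15.6550 + 25.7652 = 41.6902 ≈ 41.690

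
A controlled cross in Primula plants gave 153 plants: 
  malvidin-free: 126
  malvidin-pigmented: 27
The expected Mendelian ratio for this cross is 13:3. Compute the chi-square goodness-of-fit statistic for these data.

0.122

Total ratio parts = 16. Expected numbers out of 153:
  malvidin-free: 153 × 13/16 = 124.3125
  malvidin-pigmented: 153 × 3/16 = 28.6875
χ² = Σ (O − E)² / E
  malvidin-free: (126 − 124.3125)² / 124.3125 = 0.0229
  malvidin-pigmented: (27 − 28.6875)² / 28.6875 = 0.0993
χ² = 0.0229 + 0.0993 = 0.1222 ≈ 0.122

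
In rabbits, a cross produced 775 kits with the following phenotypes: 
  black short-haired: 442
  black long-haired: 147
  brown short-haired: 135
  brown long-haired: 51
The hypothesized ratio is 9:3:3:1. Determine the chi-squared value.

Total ratio parts = 16. Expected numbers out of 775:
  black short-haired: 775 × 9/16 = 435.9375
  black long-haired: 775 × 3/16 = 145.3125
  brown short-haired: 775 × 3/16 = 145.3125
  brown long-haired: 775 × 1/16 = 48.4375
χ² = Σ (O − E)² / E
  black short-haired: (442 − 435.9375)² / 435.9375 = 0.0843
  black long-haired: (147 − 145.3125)² / 145.3125 = 0.0196
  brown short-haired: (135 − 145.3125)² / 145.3125 = 0.7319
  brown long-haired: (51 − 48.4375)² / 48.4375 = 0.1356
χ² = 0.0843 + 0.0196 + 0.7319 + 0.1356 = 0.9714 ≈ 0.971

0.971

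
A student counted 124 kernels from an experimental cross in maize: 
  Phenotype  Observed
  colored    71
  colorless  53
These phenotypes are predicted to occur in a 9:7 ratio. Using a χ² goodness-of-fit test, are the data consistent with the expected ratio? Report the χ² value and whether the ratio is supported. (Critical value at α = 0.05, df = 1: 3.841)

0.051; consistent

Total ratio parts = 16. Expected numbers out of 124:
  colored: 124 × 9/16 = 69.75
  colorless: 124 × 7/16 = 54.25
χ² = Σ (O − E)² / E
  colored: (71 − 69.75)² / 69.75 = 0.0224
  colorless: (53 − 54.25)² / 54.25 = 0.0288
χ² = 0.0224 + 0.0288 = 0.0512 ≈ 0.051
Degrees of freedom = 2 − 1 = 1; critical value at α = 0.05 is 3.841.
Since 0.051 < 3.841, we fail to reject the null hypothesis — the data are consistent with the 9:7 ratio.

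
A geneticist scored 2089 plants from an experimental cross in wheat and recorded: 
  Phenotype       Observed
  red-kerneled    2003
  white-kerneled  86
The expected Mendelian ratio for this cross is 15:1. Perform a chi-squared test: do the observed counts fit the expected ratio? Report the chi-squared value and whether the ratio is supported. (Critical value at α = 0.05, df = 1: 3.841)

16.224; not consistent

The 15:1 ratio has 16 parts, so with N = 2089 the expected counts are:
  red-kerneled: 2089 × 15/16 = 1958.4375
  white-kerneled: 2089 × 1/16 = 130.5625
χ² = Σ (O − E)² / E
  red-kerneled: (2003 − 1958.4375)² / 1958.4375 = 1.0140
  white-kerneled: (86 − 130.5625)² / 130.5625 = 15.2097
χ² = 1.0140 + 15.2097 = 16.2237 ≈ 16.224
Degrees of freedom = 2 − 1 = 1; critical value at α = 0.05 is 3.841.
Since 16.224 > 3.841, we reject the null hypothesis — the data do not fit the 15:1 ratio.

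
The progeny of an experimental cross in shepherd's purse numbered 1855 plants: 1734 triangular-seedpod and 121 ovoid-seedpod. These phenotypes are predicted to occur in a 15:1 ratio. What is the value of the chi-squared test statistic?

Under the 15:1 hypothesis (Σ ratio = 16, N = 1855):
  triangular-seedpod: 1855 × 15/16 = 1739.0625
  ovoid-seedpod: 1855 × 1/16 = 115.9375
χ² = Σ (O − E)² / E
  triangular-seedpod: (1734 − 1739.0625)² / 1739.0625 = 0.0147
  ovoid-seedpod: (121 − 115.9375)² / 115.9375 = 0.2211
χ² = 0.0147 + 0.2211 = 0.2358 ≈ 0.236

0.236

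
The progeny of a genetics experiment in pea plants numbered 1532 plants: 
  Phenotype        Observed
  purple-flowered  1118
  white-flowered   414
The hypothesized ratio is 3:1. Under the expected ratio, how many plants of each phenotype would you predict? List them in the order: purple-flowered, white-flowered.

Total ratio parts = 4. Expected numbers out of 1532:
  purple-flowered: 1532 × 3/4 = 1149
  white-flowered: 1532 × 1/4 = 383

1149, 383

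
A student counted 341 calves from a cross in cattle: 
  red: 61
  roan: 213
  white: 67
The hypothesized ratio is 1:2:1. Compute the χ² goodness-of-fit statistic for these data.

Total ratio parts = 4. Expected numbers out of 341:
  red: 341 × 1/4 = 85.25
  roan: 341 × 2/4 = 170.5
  white: 341 × 1/4 = 85.25
χ² = Σ (O − E)² / E
  red: (61 − 85.25)² / 85.25 = 6.8981
  roan: (213 − 170.5)² / 170.5 = 10.5938
  white: (67 − 85.25)² / 85.25 = 3.9069
χ² = 6.8981 + 10.5938 + 3.9069 = 21.3988 ≈ 21.399

21.399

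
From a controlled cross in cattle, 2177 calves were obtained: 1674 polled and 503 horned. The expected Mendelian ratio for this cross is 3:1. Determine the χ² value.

The 3:1 ratio has 4 parts, so with N = 2177 the expected counts are:
  polled: 2177 × 3/4 = 1632.75
  horned: 2177 × 1/4 = 544.25
χ² = Σ (O − E)² / E
  polled: (1674 − 1632.75)² / 1632.75 = 1.0421
  horned: (503 − 544.25)² / 544.25 = 3.1264
χ² = 1.0421 + 3.1264 = 4.1685 ≈ 4.169

4.169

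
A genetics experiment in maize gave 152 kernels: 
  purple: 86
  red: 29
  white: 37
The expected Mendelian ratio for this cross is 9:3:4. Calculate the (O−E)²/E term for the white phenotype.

Expected counts for N = 152 under a 9:3:4 ratio (total parts = 16):
  purple: 152 × 9/16 = 85.5
  red: 152 × 3/16 = 28.5
  white: 152 × 4/16 = 38
Contribution of white: (37 − 38)² / 38 = 0.0263

0.026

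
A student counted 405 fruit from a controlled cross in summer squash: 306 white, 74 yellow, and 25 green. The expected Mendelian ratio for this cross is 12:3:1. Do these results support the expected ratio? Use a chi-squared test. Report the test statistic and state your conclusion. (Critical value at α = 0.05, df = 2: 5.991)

Under the 12:3:1 hypothesis (Σ ratio = 16, N = 405):
  white: 405 × 12/16 = 303.75
  yellow: 405 × 3/16 = 75.9375
  green: 405 × 1/16 = 25.3125
χ² = Σ (O − E)² / E
  white: (306 − 303.75)² / 303.75 = 0.0167
  yellow: (74 − 75.9375)² / 75.9375 = 0.0494
  green: (25 − 25.3125)² / 25.3125 = 0.0039
χ² = 0.0167 + 0.0494 + 0.0039 = 0.070
Degrees of freedom = 3 − 1 = 2; critical value at α = 0.05 is 5.991.
Since 0.070 < 5.991, we fail to reject the null hypothesis — the data are consistent with the 12:3:1 ratio.

0.070; consistent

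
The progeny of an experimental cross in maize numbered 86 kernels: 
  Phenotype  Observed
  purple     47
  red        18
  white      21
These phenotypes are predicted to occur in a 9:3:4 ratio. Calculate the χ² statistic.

Expected counts for N = 86 under a 9:3:4 ratio (total parts = 16):
  purple: 86 × 9/16 = 48.375
  red: 86 × 3/16 = 16.125
  white: 86 × 4/16 = 21.5
χ² = Σ (O − E)² / E
  purple: (47 − 48.375)² / 48.375 = 0.0391
  red: (18 − 16.125)² / 16.125 = 0.2180
  white: (21 − 21.5)² / 21.5 = 0.0116
χ² = 0.0391 + 0.2180 + 0.0116 = 0.2687 ≈ 0.269

0.269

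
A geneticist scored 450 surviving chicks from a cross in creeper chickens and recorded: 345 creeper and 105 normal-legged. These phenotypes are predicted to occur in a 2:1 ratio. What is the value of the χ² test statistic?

20.250

Total ratio parts = 3. Expected numbers out of 450:
  creeper: 450 × 2/3 = 300
  normal-legged: 450 × 1/3 = 150
χ² = Σ (O − E)² / E
  creeper: (345 − 300)² / 300 = 6.7500
  normal-legged: (105 − 150)² / 150 = 13.5000
χ² = 6.7500 + 13.5000 = 20.250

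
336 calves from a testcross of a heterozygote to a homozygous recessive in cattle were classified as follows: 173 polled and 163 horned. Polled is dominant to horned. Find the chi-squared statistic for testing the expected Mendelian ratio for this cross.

A testcross of a heterozygote (Aa × aa) gives a 1:1 phenotypic ratio.
Total ratio parts = 2. Expected numbers out of 336:
  polled: 336 × 1/2 = 168
  horned: 336 × 1/2 = 168
χ² = Σ (O − E)² / E
  polled: (173 − 168)² / 168 = 0.1488
  horned: (163 − 168)² / 168 = 0.1488
χ² = 0.1488 + 0.1488 = 0.2976 ≈ 0.298

0.298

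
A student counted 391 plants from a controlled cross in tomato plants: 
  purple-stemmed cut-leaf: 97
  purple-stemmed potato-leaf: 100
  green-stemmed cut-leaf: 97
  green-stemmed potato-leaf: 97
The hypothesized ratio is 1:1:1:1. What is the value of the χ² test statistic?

Under the 1:1:1:1 hypothesis (Σ ratio = 4, N = 391):
  purple-stemmed cut-leaf: 391 × 1/4 = 97.75
  purple-stemmed potato-leaf: 391 × 1/4 = 97.75
  green-stemmed cut-leaf: 391 × 1/4 = 97.75
  green-stemmed potato-leaf: 391 × 1/4 = 97.75
χ² = Σ (O − E)² / E
  purple-stemmed cut-leaf: (97 − 97.75)² / 97.75 = 0.0058
  purple-stemmed potato-leaf: (100 − 97.75)² / 97.75 = 0.0518
  green-stemmed cut-leaf: (97 − 97.75)² / 97.75 = 0.0058
  green-stemmed potato-leaf: (97 − 97.75)² / 97.75 = 0.0058
χ² = 0.0058 + 0.0518 + 0.0058 + 0.0058 = 0.0692 ≈ 0.069

0.069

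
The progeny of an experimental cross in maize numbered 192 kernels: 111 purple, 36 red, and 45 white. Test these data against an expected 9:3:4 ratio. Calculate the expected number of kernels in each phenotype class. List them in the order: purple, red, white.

Under the 9:3:4 hypothesis (Σ ratio = 16, N = 192):
  purple: 192 × 9/16 = 108
  red: 192 × 3/16 = 36
  white: 192 × 4/16 = 48

108, 36, 48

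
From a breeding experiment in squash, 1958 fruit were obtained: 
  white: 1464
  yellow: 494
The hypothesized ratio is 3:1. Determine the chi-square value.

0.055

The 3:1 ratio has 4 parts, so with N = 1958 the expected counts are:
  white: 1958 × 3/4 = 1468.5
  yellow: 1958 × 1/4 = 489.5
χ² = Σ (O − E)² / E
  white: (1464 − 1468.5)² / 1468.5 = 0.0138
  yellow: (494 − 489.5)² / 489.5 = 0.0414
χ² = 0.0138 + 0.0414 = 0.0552 ≈ 0.055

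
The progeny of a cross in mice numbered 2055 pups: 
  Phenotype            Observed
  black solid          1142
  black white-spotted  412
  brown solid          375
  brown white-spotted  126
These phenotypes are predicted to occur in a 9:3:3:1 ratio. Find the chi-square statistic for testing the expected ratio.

2.339

Expected counts for N = 2055 under a 9:3:3:1 ratio (total parts = 16):
  black solid: 2055 × 9/16 = 1155.9375
  black white-spotted: 2055 × 3/16 = 385.3125
  brown solid: 2055 × 3/16 = 385.3125
  brown white-spotted: 2055 × 1/16 = 128.4375
χ² = Σ (O − E)² / E
  black solid: (1142 − 1155.9375)² / 1155.9375 = 0.1680
  black white-spotted: (412 − 385.3125)² / 385.3125 = 1.8484
  brown solid: (375 − 385.3125)² / 385.3125 = 0.2760
  brown white-spotted: (126 − 128.4375)² / 128.4375 = 0.0463
χ² = 0.1680 + 1.8484 + 0.2760 + 0.0463 = 2.3387 ≈ 2.339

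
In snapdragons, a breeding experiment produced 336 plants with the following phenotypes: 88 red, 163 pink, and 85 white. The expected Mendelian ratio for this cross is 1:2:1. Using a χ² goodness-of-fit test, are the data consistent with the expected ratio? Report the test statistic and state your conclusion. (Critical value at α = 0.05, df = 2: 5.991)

Under the 1:2:1 hypothesis (Σ ratio = 4, N = 336):
  red: 336 × 1/4 = 84
  pink: 336 × 2/4 = 168
  white: 336 × 1/4 = 84
χ² = Σ (O − E)² / E
  red: (88 − 84)² / 84 = 0.1905
  pink: (163 − 168)² / 168 = 0.1488
  white: (85 − 84)² / 84 = 0.0119
χ² = 0.1905 + 0.1488 + 0.0119 = 0.3512 ≈ 0.351
Degrees of freedom = 3 − 1 = 2; critical value at α = 0.05 is 5.991.
Since 0.351 < 5.991, we fail to reject the null hypothesis — the data are consistent with the 1:2:1 ratio.

0.351; consistent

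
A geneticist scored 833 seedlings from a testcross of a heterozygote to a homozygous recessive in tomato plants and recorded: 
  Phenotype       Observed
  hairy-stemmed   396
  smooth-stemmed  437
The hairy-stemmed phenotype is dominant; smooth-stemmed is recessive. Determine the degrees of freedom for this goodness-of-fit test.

1

A testcross of a heterozygote (Aa × aa) gives a 1:1 phenotypic ratio.
A goodness-of-fit test with 2 phenotype classes has df = 2 − 1 = 1.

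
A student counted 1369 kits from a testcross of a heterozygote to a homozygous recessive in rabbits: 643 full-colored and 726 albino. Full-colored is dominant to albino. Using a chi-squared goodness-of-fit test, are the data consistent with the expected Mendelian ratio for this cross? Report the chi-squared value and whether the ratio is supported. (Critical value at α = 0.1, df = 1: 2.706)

A testcross of a heterozygote (Aa × aa) gives a 1:1 phenotypic ratio.
Total ratio parts = 2. Expected numbers out of 1369:
  full-colored: 1369 × 1/2 = 684.5
  albino: 1369 × 1/2 = 684.5
χ² = Σ (O − E)² / E
  full-colored: (643 − 684.5)² / 684.5 = 2.5161
  albino: (726 − 684.5)² / 684.5 = 2.5161
χ² = 2.5161 + 2.5161 = 5.0322 ≈ 5.032
Degrees of freedom = 2 − 1 = 1; critical value at α = 0.1 is 2.706.
Since 5.032 > 2.706, we reject the null hypothesis — the data do not fit the 1:1 ratio.

5.032; not consistent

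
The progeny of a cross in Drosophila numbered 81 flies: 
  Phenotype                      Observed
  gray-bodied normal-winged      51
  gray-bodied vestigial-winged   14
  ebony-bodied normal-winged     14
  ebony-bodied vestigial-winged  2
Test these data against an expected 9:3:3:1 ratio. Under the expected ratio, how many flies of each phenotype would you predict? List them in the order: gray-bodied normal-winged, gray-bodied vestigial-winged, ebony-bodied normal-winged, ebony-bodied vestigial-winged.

The 9:3:3:1 ratio has 16 parts, so with N = 81 the expected counts are:
  gray-bodied normal-winged: 81 × 9/16 = 45.5625
  gray-bodied vestigial-winged: 81 × 3/16 = 15.1875
  ebony-bodied normal-winged: 81 × 3/16 = 15.1875
  ebony-bodied vestigial-winged: 81 × 1/16 = 5.0625

45.5625, 15.1875, 15.1875, 5.0625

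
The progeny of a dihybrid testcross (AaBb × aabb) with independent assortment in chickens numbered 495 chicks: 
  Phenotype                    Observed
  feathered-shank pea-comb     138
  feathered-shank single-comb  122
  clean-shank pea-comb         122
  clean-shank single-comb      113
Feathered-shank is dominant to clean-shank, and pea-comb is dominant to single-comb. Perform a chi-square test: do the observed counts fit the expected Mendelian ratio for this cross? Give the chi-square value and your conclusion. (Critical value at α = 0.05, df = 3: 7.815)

A dihybrid testcross with independent assortment gives a 1:1:1:1 ratio.
Expected counts for N = 495 under a 1:1:1:1 ratio (total parts = 4):
  feathered-shank pea-comb: 495 × 1/4 = 123.75
  feathered-shank single-comb: 495 × 1/4 = 123.75
  clean-shank pea-comb: 495 × 1/4 = 123.75
  clean-shank single-comb: 495 × 1/4 = 123.75
χ² = Σ (O − E)² / E
  feathered-shank pea-comb: (138 − 123.75)² / 123.75 = 1.6409
  feathered-shank single-comb: (122 − 123.75)² / 123.75 = 0.0247
  clean-shank pea-comb: (122 − 123.75)² / 123.75 = 0.0247
  clean-shank single-comb: (113 − 123.75)² / 123.75 = 0.9338
χ² = 1.6409 + 0.0247 + 0.0247 + 0.9338 = 2.6241 ≈ 2.624
Degrees of freedom = 4 − 1 = 3; critical value at α = 0.05 is 7.815.
Since 2.624 < 7.815, we fail to reject the null hypothesis — the data are consistent with the 1:1:1:1 ratio.

2.624; consistent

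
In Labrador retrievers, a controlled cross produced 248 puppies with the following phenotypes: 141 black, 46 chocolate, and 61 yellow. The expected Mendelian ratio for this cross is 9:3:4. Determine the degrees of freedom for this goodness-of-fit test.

2

A goodness-of-fit test with 3 phenotype classes has df = 3 − 1 = 2.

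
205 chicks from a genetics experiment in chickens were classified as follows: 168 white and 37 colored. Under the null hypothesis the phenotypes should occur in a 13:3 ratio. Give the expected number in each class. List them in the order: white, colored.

Expected counts for N = 205 under a 13:3 ratio (total parts = 16):
  white: 205 × 13/16 = 166.5625
  colored: 205 × 3/16 = 38.4375

166.5625, 38.4375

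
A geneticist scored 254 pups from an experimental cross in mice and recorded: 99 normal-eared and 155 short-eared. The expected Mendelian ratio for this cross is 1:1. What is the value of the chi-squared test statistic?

Total ratio parts = 2. Expected numbers out of 254:
  normal-eared: 254 × 1/2 = 127
  short-eared: 254 × 1/2 = 127
χ² = Σ (O − E)² / E
  normal-eared: (99 − 127)² / 127 = 6.1732
  short-eared: (155 − 127)² / 127 = 6.1732
χ² = 6.1732 + 6.1732 = 12.3464 ≈ 12.346

12.346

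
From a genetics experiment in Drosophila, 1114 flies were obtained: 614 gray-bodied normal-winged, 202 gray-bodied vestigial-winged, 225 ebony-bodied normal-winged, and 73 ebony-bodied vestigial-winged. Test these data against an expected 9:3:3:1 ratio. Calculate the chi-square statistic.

Total ratio parts = 16. Expected numbers out of 1114:
  gray-bodied normal-winged: 1114 × 9/16 = 626.625
  gray-bodied vestigial-winged: 1114 × 3/16 = 208.875
  ebony-bodied normal-winged: 1114 × 3/16 = 208.875
  ebony-bodied vestigial-winged: 1114 × 1/16 = 69.625
χ² = Σ (O − E)² / E
  gray-bodied normal-winged: (614 − 626.625)² / 626.625 = 0.2544
  gray-bodied vestigial-winged: (202 − 208.875)² / 208.875 = 0.2263
  ebony-bodied normal-winged: (225 − 208.875)² / 208.875 = 1.2448
  ebony-bodied vestigial-winged: (73 − 69.625)² / 69.625 = 0.1636
χ² = 0.2544 + 0.2263 + 1.2448 + 0.1636 = 1.8891 ≈ 1.889

1.889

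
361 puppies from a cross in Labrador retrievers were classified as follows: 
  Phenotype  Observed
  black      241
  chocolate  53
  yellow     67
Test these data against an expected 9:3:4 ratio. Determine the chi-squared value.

Under the 9:3:4 hypothesis (Σ ratio = 16, N = 361):
  black: 361 × 9/16 = 203.0625
  chocolate: 361 × 3/16 = 67.6875
  yellow: 361 × 4/16 = 90.25
χ² = Σ (O − E)² / E
  black: (241 − 203.0625)² / 203.0625 = 7.0877
  chocolate: (53 − 67.6875)² / 67.6875 = 3.1870
  yellow: (67 − 90.25)² / 90.25 = 5.9896
χ² = 7.0877 + 3.1870 + 5.9896 = 16.2643 ≈ 16.264

16.264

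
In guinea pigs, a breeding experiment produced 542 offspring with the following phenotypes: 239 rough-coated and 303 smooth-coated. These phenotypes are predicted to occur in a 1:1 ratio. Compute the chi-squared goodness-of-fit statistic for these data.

7.557

The 1:1 ratio has 2 parts, so with N = 542 the expected counts are:
  rough-coated: 542 × 1/2 = 271
  smooth-coated: 542 × 1/2 = 271
χ² = Σ (O − E)² / E
  rough-coated: (239 − 271)² / 271 = 3.7786
  smooth-coated: (303 − 271)² / 271 = 3.7786
χ² = 3.7786 + 3.7786 = 7.5572 ≈ 7.557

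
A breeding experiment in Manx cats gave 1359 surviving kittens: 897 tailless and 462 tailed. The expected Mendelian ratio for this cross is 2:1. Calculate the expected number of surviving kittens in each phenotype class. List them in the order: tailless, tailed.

Under the 2:1 hypothesis (Σ ratio = 3, N = 1359):
  tailless: 1359 × 2/3 = 906
  tailed: 1359 × 1/3 = 453

906, 453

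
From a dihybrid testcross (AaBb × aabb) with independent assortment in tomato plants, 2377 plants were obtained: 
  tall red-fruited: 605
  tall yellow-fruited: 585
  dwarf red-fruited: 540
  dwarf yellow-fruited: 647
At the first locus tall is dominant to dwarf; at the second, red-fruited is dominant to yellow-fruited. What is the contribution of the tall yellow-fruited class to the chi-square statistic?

A dihybrid testcross with independent assortment gives a 1:1:1:1 ratio.
Total ratio parts = 4. Expected numbers out of 2377:
  tall red-fruited: 2377 × 1/4 = 594.25
  tall yellow-fruited: 2377 × 1/4 = 594.25
  dwarf red-fruited: 2377 × 1/4 = 594.25
  dwarf yellow-fruited: 2377 × 1/4 = 594.25
Contribution of tall yellow-fruited: (585 − 594.25)² / 594.25 = 0.1440

0.144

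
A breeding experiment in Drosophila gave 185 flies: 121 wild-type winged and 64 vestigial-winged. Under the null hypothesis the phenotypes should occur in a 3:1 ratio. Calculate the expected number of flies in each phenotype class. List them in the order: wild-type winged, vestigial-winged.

138.75, 46.25

Expected counts for N = 185 under a 3:1 ratio (total parts = 4):
  wild-type winged: 185 × 3/4 = 138.75
  vestigial-winged: 185 × 1/4 = 46.25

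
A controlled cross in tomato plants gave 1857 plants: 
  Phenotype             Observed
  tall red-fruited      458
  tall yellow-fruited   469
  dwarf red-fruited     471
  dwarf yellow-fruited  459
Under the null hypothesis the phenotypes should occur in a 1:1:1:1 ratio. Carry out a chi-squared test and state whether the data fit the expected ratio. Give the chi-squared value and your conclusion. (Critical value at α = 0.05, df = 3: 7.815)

The 1:1:1:1 ratio has 4 parts, so with N = 1857 the expected counts are:
  tall red-fruited: 1857 × 1/4 = 464.25
  tall yellow-fruited: 1857 × 1/4 = 464.25
  dwarf red-fruited: 1857 × 1/4 = 464.25
  dwarf yellow-fruited: 1857 × 1/4 = 464.25
χ² = Σ (O − E)² / E
  tall red-fruited: (458 − 464.25)² / 464.25 = 0.0841
  tall yellow-fruited: (469 − 464.25)² / 464.25 = 0.0486
  dwarf red-fruited: (471 − 464.25)² / 464.25 = 0.0981
  dwarf yellow-fruited: (459 − 464.25)² / 464.25 = 0.0594
χ² = 0.0841 + 0.0486 + 0.0981 + 0.0594 = 0.2902 ≈ 0.290
Degrees of freedom = 4 − 1 = 3; critical value at α = 0.05 is 7.815.
Since 0.290 < 7.815, we fail to reject the null hypothesis — the data are consistent with the 1:1:1:1 ratio.

0.290; consistent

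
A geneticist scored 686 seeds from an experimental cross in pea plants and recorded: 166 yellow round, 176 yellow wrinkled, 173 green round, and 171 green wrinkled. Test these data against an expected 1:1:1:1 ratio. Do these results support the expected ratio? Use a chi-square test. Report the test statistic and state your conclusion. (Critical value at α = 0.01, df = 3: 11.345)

Under the 1:1:1:1 hypothesis (Σ ratio = 4, N = 686):
  yellow round: 686 × 1/4 = 171.5
  yellow wrinkled: 686 × 1/4 = 171.5
  green round: 686 × 1/4 = 171.5
  green wrinkled: 686 × 1/4 = 171.5
χ² = Σ (O − E)² / E
  yellow round: (166 − 171.5)² / 171.5 = 0.1764
  yellow wrinkled: (176 − 171.5)² / 171.5 = 0.1181
  green round: (173 − 171.5)² / 171.5 = 0.0131
  green wrinkled: (171 − 171.5)² / 171.5 = 0.0015
χ² = 0.1764 + 0.1181 + 0.0131 + 0.0015 = 0.3091 ≈ 0.309
Degrees of freedom = 4 − 1 = 3; critical value at α = 0.01 is 11.345.
Since 0.309 < 11.345, we fail to reject the null hypothesis — the data are consistent with the 1:1:1:1 ratio.

0.309; consistent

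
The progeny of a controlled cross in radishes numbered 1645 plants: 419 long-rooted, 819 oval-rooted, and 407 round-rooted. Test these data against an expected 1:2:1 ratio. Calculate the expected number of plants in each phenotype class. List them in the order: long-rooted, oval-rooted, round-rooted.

411.25, 822.5, 411.25

Expected counts for N = 1645 under a 1:2:1 ratio (total parts = 4):
  long-rooted: 1645 × 1/4 = 411.25
  oval-rooted: 1645 × 2/4 = 822.5
  round-rooted: 1645 × 1/4 = 411.25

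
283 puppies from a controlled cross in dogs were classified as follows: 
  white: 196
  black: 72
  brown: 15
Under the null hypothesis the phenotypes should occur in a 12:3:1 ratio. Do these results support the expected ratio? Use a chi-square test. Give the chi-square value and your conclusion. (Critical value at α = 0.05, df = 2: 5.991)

8.411; not consistent

Expected counts for N = 283 under a 12:3:1 ratio (total parts = 16):
  white: 283 × 12/16 = 212.25
  black: 283 × 3/16 = 53.0625
  brown: 283 × 1/16 = 17.6875
χ² = Σ (O − E)² / E
  white: (196 − 212.25)² / 212.25 = 1.2441
  black: (72 − 53.0625)² / 53.0625 = 6.7586
  brown: (15 − 17.6875)² / 17.6875 = 0.4083
χ² = 1.2441 + 6.7586 + 0.4083 = 8.411
Degrees of freedom = 3 − 1 = 2; critical value at α = 0.05 is 5.991.
Since 8.411 > 5.991, we reject the null hypothesis — the data do not fit the 12:3:1 ratio.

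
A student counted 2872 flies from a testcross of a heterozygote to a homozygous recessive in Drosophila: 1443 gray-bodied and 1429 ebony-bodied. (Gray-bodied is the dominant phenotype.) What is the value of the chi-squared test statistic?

A testcross of a heterozygote (Aa × aa) gives a 1:1 phenotypic ratio.
Total ratio parts = 2. Expected numbers out of 2872:
  gray-bodied: 2872 × 1/2 = 1436
  ebony-bodied: 2872 × 1/2 = 1436
χ² = Σ (O − E)² / E
  gray-bodied: (1443 − 1436)² / 1436 = 0.0341
  ebony-bodied: (1429 − 1436)² / 1436 = 0.0341
χ² = 0.0341 + 0.0341 = 0.0682 ≈ 0.068

0.068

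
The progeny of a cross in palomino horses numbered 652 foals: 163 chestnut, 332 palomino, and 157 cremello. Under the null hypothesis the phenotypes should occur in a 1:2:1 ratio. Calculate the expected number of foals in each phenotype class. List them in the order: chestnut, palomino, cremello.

163, 326, 163

The 1:2:1 ratio has 4 parts, so with N = 652 the expected counts are:
  chestnut: 652 × 1/4 = 163
  palomino: 652 × 2/4 = 326
  cremello: 652 × 1/4 = 163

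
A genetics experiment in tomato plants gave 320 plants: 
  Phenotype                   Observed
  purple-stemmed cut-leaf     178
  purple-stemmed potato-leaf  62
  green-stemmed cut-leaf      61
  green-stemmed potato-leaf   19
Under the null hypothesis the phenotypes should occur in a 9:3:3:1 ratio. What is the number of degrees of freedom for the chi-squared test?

3

A goodness-of-fit test with 4 phenotype classes has df = 4 − 1 = 3.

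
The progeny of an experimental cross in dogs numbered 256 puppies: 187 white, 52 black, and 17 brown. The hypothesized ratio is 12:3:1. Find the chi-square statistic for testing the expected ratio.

0.526

Expected counts for N = 256 under a 12:3:1 ratio (total parts = 16):
  white: 256 × 12/16 = 192
  black: 256 × 3/16 = 48
  brown: 256 × 1/16 = 16
χ² = Σ (O − E)² / E
  white: (187 − 192)² / 192 = 0.1302
  black: (52 − 48)² / 48 = 0.3333
  brown: (17 − 16)² / 16 = 0.0625
χ² = 0.1302 + 0.3333 + 0.0625 = 0.526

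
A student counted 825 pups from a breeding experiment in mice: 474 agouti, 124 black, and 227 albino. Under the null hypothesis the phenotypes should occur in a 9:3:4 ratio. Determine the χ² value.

8.388

Expected counts for N = 825 under a 9:3:4 ratio (total parts = 16):
  agouti: 825 × 9/16 = 464.0625
  black: 825 × 3/16 = 154.6875
  albino: 825 × 4/16 = 206.25
χ² = Σ (O − E)² / E
  agouti: (474 − 464.0625)² / 464.0625 = 0.2128
  black: (124 − 154.6875)² / 154.6875 = 6.0879
  albino: (227 − 206.25)² / 206.25 = 2.0876
χ² = 0.2128 + 6.0879 + 2.0876 = 8.3883 ≈ 8.388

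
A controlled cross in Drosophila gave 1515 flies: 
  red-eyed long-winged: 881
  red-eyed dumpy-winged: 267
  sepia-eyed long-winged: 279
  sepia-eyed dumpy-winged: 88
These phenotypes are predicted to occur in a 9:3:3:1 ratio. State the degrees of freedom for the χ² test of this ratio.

3

A goodness-of-fit test with 4 phenotype classes has df = 4 − 1 = 3.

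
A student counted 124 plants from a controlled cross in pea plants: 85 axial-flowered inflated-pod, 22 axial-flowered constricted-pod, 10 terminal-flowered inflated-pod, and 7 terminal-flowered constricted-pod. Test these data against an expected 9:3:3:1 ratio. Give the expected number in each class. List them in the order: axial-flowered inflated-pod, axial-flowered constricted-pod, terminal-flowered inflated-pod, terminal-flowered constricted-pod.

Expected counts for N = 124 under a 9:3:3:1 ratio (total parts = 16):
  axial-flowered inflated-pod: 124 × 9/16 = 69.75
  axial-flowered constricted-pod: 124 × 3/16 = 23.25
  terminal-flowered inflated-pod: 124 × 3/16 = 23.25
  terminal-flowered constricted-pod: 124 × 1/16 = 7.75

69.75, 23.25, 23.25, 7.75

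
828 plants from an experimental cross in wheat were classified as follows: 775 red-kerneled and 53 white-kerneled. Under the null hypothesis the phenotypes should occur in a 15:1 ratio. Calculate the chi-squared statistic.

0.032

Expected counts for N = 828 under a 15:1 ratio (total parts = 16):
  red-kerneled: 828 × 15/16 = 776.25
  white-kerneled: 828 × 1/16 = 51.75
χ² = Σ (O − E)² / E
  red-kerneled: (775 − 776.25)² / 776.25 = 0.0020
  white-kerneled: (53 − 51.75)² / 51.75 = 0.0302
χ² = 0.0020 + 0.0302 = 0.0322 ≈ 0.032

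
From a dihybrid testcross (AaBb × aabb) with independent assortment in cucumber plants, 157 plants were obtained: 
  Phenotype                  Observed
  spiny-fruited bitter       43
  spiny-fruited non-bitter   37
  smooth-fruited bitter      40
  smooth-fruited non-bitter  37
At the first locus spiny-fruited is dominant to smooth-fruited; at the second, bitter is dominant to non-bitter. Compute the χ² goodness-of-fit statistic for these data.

0.631

A dihybrid testcross with independent assortment gives a 1:1:1:1 ratio.
Under the 1:1:1:1 hypothesis (Σ ratio = 4, N = 157):
  spiny-fruited bitter: 157 × 1/4 = 39.25
  spiny-fruited non-bitter: 157 × 1/4 = 39.25
  smooth-fruited bitter: 157 × 1/4 = 39.25
  smooth-fruited non-bitter: 157 × 1/4 = 39.25
χ² = Σ (O − E)² / E
  spiny-fruited bitter: (43 − 39.25)² / 39.25 = 0.3583
  spiny-fruited non-bitter: (37 − 39.25)² / 39.25 = 0.1290
  smooth-fruited bitter: (40 − 39.25)² / 39.25 = 0.0143
  smooth-fruited non-bitter: (37 − 39.25)² / 39.25 = 0.1290
χ² = 0.3583 + 0.1290 + 0.0143 + 0.1290 = 0.6306 ≈ 0.631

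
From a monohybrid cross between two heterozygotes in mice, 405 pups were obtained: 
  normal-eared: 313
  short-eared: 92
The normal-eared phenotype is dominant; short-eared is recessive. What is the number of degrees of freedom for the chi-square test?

1

For a monohybrid cross between heterozygotes with complete dominance, the expected phenotypic ratio is 3:1.
A goodness-of-fit test with 2 phenotype classes has df = 2 − 1 = 1.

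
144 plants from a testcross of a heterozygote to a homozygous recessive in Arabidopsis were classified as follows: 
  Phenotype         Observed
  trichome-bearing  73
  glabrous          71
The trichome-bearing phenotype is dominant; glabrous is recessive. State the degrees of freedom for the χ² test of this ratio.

1

A testcross of a heterozygote (Aa × aa) gives a 1:1 phenotypic ratio.
A goodness-of-fit test with 2 phenotype classes has df = 2 − 1 = 1.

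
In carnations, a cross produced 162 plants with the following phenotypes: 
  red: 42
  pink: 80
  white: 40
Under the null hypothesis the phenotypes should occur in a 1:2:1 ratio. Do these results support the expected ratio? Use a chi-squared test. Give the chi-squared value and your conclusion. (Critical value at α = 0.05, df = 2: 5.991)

Total ratio parts = 4. Expected numbers out of 162:
  red: 162 × 1/4 = 40.5
  pink: 162 × 2/4 = 81
  white: 162 × 1/4 = 40.5
χ² = Σ (O − E)² / E
  red: (42 − 40.5)² / 40.5 = 0.0556
  pink: (80 − 81)² / 81 = 0.0123
  white: (40 − 40.5)² / 40.5 = 0.0062
χ² = 0.0556 + 0.0123 + 0.0062 = 0.0741 ≈ 0.074
Degrees of freedom = 3 − 1 = 2; critical value at α = 0.05 is 5.991.
Since 0.074 < 5.991, we fail to reject the null hypothesis — the data are consistent with the 1:2:1 ratio.

0.074; consistent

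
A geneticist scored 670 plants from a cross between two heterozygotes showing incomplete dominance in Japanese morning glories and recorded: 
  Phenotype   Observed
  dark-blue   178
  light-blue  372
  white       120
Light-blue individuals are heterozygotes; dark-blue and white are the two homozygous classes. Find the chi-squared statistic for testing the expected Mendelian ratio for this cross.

18.215

With incomplete dominance, a heterozygote × heterozygote cross gives a 1:2:1 phenotypic ratio.
Under the 1:2:1 hypothesis (Σ ratio = 4, N = 670):
  dark-blue: 670 × 1/4 = 167.5
  light-blue: 670 × 2/4 = 335
  white: 670 × 1/4 = 167.5
χ² = Σ (O − E)² / E
  dark-blue: (178 − 167.5)² / 167.5 = 0.6582
  light-blue: (372 − 335)² / 335 = 4.0866
  white: (120 − 167.5)² / 167.5 = 13.4701
χ² = 0.6582 + 4.0866 + 13.4701 = 18.2149 ≈ 18.215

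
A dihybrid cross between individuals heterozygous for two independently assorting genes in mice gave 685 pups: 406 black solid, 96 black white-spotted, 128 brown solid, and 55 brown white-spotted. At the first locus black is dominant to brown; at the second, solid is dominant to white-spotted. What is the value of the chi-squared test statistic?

12.774

A dihybrid F₂ with independent assortment and complete dominance at both loci gives a 9:3:3:1 phenotypic ratio.
Under the 9:3:3:1 hypothesis (Σ ratio = 16, N = 685):
  black solid: 685 × 9/16 = 385.3125
  black white-spotted: 685 × 3/16 = 128.4375
  brown solid: 685 × 3/16 = 128.4375
  brown white-spotted: 685 × 1/16 = 42.8125
χ² = Σ (O − E)² / E
  black solid: (406 − 385.3125)² / 385.3125 = 1.1107
  black white-spotted: (96 − 128.4375)² / 128.4375 = 8.1922
  brown solid: (128 − 128.4375)² / 128.4375 = 0.0015
  brown white-spotted: (55 − 42.8125)² / 42.8125 = 3.4694
χ² = 1.1107 + 8.1922 + 0.0015 + 3.4694 = 12.7738 ≈ 12.774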